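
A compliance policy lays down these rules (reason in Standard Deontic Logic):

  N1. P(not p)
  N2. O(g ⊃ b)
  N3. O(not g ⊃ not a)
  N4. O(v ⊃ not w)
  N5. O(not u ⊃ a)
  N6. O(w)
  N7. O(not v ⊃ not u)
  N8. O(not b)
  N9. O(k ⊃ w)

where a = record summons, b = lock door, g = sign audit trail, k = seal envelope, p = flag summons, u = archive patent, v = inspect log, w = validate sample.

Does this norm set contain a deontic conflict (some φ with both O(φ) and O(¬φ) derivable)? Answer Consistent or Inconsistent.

From premise 6 we have O(w).
Premise 4, O(v ⊃ not w), contraposes to O(w ⊃ not v); with O(w) we get O(not v).
Applying K to premise 7 (O(not v ⊃ not u)) and O(not v) yields O(not u).
Applying K to premise 5 (O(not u ⊃ a)) and O(not u) yields O(a).
Premise 3 is O(not g ⊃ not a); contrapositively O(a ⊃ g). Since O(a) holds, K gives O(g).
Applying K to premise 2 (O(g ⊃ b)) and O(g) yields O(b).
But premise 8 directly asserts O(not b).
We now have both O(b) and O(not b) — b is simultaneously obligatory and forbidden, violating the D-axiom.

Inconsistent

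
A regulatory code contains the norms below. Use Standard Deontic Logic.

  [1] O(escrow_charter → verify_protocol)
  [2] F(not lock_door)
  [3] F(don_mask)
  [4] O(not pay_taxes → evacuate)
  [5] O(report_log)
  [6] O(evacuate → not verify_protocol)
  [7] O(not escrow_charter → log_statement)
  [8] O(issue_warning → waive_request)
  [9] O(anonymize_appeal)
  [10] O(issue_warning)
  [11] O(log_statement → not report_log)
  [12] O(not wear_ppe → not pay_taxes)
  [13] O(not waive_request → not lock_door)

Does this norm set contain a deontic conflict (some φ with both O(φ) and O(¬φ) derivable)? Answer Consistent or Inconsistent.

Premise 13 is O(not waive_request → not lock_door), but O(not waive_request) is not derivable from the premises, so it does not yield O(not lock_door).
So O(not lock_door) is not derivable, and the apparent clash with O(lock_door) does not arise.
A world satisfying every obligation exists (e.g. anonymize_appeal=true, don_mask=false, escrow_charter=true, evacuate=false, issue_warning=true, lock_door=true, log_statement=false, pay_taxes=true, report_log=true, verify_protocol=true, waive_request=true, wear_ppe=true); no atom is both obligatory and forbidden, so the set is consistent.

Consistent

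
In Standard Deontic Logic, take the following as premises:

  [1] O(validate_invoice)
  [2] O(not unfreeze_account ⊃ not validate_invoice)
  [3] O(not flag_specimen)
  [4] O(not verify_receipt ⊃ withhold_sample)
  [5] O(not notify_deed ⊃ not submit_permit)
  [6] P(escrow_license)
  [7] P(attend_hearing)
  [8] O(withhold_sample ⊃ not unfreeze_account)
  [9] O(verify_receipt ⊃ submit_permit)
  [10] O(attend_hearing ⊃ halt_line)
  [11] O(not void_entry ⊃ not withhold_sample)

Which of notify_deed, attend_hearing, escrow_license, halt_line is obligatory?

notify_deed

Premise 1 gives O(validate_invoice).
The contrapositive of premise 2 (O(not unfreeze_account ⊃ not validate_invoice)) is O(validate_invoice ⊃ unfreeze_account), and O(validate_invoice) is already established, so O(unfreeze_account).
Premise 8, O(withhold_sample ⊃ not unfreeze_account), contraposes to O(unfreeze_account ⊃ not withhold_sample); with O(unfreeze_account) we get O(not withhold_sample).
The contrapositive of premise 4 (O(not verify_receipt ⊃ withhold_sample)) is O(not withhold_sample ⊃ verify_receipt), and O(not withhold_sample) is already established, so O(verify_receipt).
With premise 9, O(verify_receipt ⊃ submit_permit), the K-axiom yields O(submit_permit).
The contrapositive of premise 5 (O(not notify_deed ⊃ not submit_permit)) is O(submit_permit ⊃ notify_deed), and O(submit_permit) is already established, so O(notify_deed).
So O(notify_deed) holds — notify_deed is obligatory. None of the other listed options is made obligatory by any chain of premises.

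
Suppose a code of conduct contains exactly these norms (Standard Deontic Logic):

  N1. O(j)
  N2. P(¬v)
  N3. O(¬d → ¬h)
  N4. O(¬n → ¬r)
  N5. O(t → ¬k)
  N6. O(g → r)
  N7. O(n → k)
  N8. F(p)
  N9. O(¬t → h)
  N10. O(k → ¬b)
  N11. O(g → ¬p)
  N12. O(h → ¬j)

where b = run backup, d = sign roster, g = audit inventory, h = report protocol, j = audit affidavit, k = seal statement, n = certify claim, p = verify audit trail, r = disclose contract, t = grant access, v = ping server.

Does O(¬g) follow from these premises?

Premise 1 states O(j) outright.
Premise 12, O(h → ¬j), contraposes to O(j → ¬h); with O(j) we get O(¬h).
Premise 9 is O(¬t → h); contrapositively O(¬h → t). Since O(¬h) holds, K gives O(t).
With premise 5, O(t → ¬k), the K-axiom yields O(¬k).
The contrapositive of premise 7 (O(n → k)) is O(¬k → ¬n), and O(¬k) is already established, so O(¬n).
Premise 4 is O(¬n → ¬r); since O(¬n), deontic closure gives O(¬r).
The contrapositive of premise 6 (O(g → r)) is O(¬r → ¬g), and O(¬r) is already established, so O(¬g).
Premises 2, 3, 8, 10, 11 do not contribute to this derivation.
So O(¬g) follows.

Yes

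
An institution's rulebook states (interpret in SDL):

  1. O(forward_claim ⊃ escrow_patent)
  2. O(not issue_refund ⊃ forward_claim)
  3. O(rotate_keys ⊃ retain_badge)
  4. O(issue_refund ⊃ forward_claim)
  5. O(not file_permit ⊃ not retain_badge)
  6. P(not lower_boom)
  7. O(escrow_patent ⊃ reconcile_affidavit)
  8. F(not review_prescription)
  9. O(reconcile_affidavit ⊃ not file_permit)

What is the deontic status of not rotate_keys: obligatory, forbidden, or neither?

Obligatory

Premises 4 and 2 cover both cases: O(issue_refund ⊃ forward_claim) and O(not issue_refund ⊃ forward_claim). Since issue_refund ∨ not issue_refund is a tautology, O(forward_claim) follows.
From O(forward_claim) and premise 1, O(forward_claim ⊃ escrow_patent), we obtain O(escrow_patent).
Applying K to premise 7 (O(escrow_patent ⊃ reconcile_affidavit)) and O(escrow_patent) yields O(reconcile_affidavit).
From O(reconcile_affidavit) and premise 9, O(reconcile_affidavit ⊃ not file_permit), we obtain O(not file_permit).
From O(not file_permit) and premise 5, O(not file_permit ⊃ not retain_badge), we obtain O(not retain_badge).
The contrapositive of premise 3 (O(rotate_keys ⊃ retain_badge)) is O(not retain_badge ⊃ not rotate_keys), and O(not retain_badge) is already established, so O(not rotate_keys).
Premises 6, 8 do not contribute to this derivation.
Hence not rotate_keys is obligatory.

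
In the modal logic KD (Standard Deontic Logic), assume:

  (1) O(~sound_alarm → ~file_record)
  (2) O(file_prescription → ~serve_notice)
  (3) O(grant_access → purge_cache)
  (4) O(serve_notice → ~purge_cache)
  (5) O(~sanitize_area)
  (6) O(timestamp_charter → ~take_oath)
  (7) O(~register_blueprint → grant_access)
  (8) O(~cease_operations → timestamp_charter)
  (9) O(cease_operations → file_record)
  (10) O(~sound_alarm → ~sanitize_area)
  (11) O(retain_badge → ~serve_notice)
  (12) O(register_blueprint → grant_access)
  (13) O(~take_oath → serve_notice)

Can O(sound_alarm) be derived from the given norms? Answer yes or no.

Premises 7 and 12 cover both cases: O(~register_blueprint → grant_access) and O(register_blueprint → grant_access). Since ~register_blueprint ∨ register_blueprint is a tautology, O(grant_access) follows.
Premise 3 is O(grant_access → purge_cache); since O(grant_access), deontic closure gives O(purge_cache).
Premise 4 is O(serve_notice → ~purge_cache); contrapositively O(purge_cache → ~serve_notice). Since O(purge_cache) holds, K gives O(~serve_notice).
The contrapositive of premise 13 (O(~take_oath → serve_notice)) is O(~serve_notice → take_oath), and O(~serve_notice) is already established, so O(take_oath).
The contrapositive of premise 6 (O(timestamp_charter → ~take_oath)) is O(take_oath → ~timestamp_charter), and O(take_oath) is already established, so O(~timestamp_charter).
The contrapositive of premise 8 (O(~cease_operations → timestamp_charter)) is O(~timestamp_charter → cease_operations), and O(~timestamp_charter) is already established, so O(cease_operations).
From O(cease_operations) and premise 9, O(cease_operations → file_record), we obtain O(file_record).
The contrapositive of premise 1 (O(~sound_alarm → ~file_record)) is O(file_record → sound_alarm), and O(file_record) is already established, so O(sound_alarm).
Premises 2, 5, 10, 11 do not contribute to this derivation.
So O(sound_alarm) follows.

Yes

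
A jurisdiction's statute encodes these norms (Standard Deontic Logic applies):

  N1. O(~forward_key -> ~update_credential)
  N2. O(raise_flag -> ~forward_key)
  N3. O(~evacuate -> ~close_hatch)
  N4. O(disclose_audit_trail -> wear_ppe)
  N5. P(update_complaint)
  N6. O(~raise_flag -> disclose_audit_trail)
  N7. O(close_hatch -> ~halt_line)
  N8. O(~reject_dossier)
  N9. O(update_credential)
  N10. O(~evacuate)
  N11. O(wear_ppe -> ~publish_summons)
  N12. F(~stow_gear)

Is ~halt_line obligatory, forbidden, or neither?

Premise 7 is O(close_hatch -> ~halt_line), but O(close_hatch) is not derivable from the premises, so it does not yield O(~halt_line).
No premise or chain of K-axiom applications forces O(~halt_line), and none forces O(halt_line). So ~halt_line is neither obligatory nor forbidden under these norms.

Neither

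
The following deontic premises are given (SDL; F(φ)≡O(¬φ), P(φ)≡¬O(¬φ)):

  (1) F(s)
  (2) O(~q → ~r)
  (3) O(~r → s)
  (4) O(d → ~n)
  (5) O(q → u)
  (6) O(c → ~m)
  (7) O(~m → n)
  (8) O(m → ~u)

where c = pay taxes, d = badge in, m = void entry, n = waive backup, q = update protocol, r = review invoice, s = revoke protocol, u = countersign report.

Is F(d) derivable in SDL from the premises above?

F(s) at premise 1 means O(~s).
Premise 3 is O(~r → s); contrapositively O(~s → r). Since O(~s) holds, K gives O(r).
The contrapositive of premise 2 (O(~q → ~r)) is O(r → q), and O(r) is already established, so O(q).
Applying K to premise 5 (O(q → u)) and O(q) yields O(u).
Premise 8, O(m → ~u), contraposes to O(u → ~m); with O(u) we get O(~m).
From O(~m) and premise 7, O(~m → n), we obtain O(n).
The contrapositive of premise 4 (O(d → ~n)) is O(n → ~d), and O(n) is already established, so O(~d).
Premise 6 does not contribute to this derivation.
So O(~d) holds, i.e. F(d). The claim follows.

Yes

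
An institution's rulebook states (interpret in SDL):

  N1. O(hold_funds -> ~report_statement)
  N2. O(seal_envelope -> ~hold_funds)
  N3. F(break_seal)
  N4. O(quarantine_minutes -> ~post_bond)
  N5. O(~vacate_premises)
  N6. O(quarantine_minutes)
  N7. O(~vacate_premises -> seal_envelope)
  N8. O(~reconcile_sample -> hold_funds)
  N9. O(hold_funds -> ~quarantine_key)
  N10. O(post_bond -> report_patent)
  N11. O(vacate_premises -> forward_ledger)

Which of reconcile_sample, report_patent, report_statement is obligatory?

reconcile_sample

Premise 5 gives O(~vacate_premises).
With premise 7, O(~vacate_premises -> seal_envelope), the K-axiom yields O(seal_envelope).
With premise 2, O(seal_envelope -> ~hold_funds), the K-axiom yields O(~hold_funds).
Premise 8, O(~reconcile_sample -> hold_funds), contraposes to O(~hold_funds -> reconcile_sample); with O(~hold_funds) we get O(reconcile_sample).
So O(reconcile_sample) holds — reconcile_sample is obligatory. None of the other listed options is made obligatory by any chain of premises.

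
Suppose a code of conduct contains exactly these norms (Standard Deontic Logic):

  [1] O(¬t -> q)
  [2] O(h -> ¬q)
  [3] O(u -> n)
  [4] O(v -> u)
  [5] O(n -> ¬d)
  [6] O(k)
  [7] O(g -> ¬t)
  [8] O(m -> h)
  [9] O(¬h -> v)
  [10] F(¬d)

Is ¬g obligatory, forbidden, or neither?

F(¬d) at premise 10 means O(d).
The contrapositive of premise 5 (O(n -> ¬d)) is O(d -> ¬n), and O(d) is already established, so O(¬n).
Premise 3 is O(u -> n); contrapositively O(¬n -> ¬u). Since O(¬n) holds, K gives O(¬u).
Premise 4, O(v -> u), contraposes to O(¬u -> ¬v); with O(¬u) we get O(¬v).
Premise 9, O(¬h -> v), contraposes to O(¬v -> h); with O(¬v) we get O(h).
Premise 2 is O(h -> ¬q); since O(h), deontic closure gives O(¬q).
The contrapositive of premise 1 (O(¬t -> q)) is O(¬q -> t), and O(¬q) is already established, so O(t).
Premise 7, O(g -> ¬t), contraposes to O(t -> ¬g); with O(t) we get O(¬g).
Premises 6, 8 do not contribute to this derivation.
Hence ¬g is obligatory.

Obligatory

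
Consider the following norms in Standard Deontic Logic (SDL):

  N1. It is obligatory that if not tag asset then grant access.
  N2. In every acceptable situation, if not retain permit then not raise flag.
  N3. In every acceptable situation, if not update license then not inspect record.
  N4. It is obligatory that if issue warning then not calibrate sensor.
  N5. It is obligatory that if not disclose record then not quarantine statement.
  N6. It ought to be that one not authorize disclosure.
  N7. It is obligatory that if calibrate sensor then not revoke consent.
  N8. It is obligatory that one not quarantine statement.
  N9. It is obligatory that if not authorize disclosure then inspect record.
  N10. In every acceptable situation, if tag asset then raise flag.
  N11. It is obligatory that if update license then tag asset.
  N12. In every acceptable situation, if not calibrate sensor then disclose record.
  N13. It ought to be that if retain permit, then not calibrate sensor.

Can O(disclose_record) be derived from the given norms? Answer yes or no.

Yes

From premise 6 we have O(¬authorize_disclosure).
Premise 9 is O(¬authorize_disclosure → inspect_record); since O(¬authorize_disclosure), deontic closure gives O(inspect_record).
Premise 3, O(¬update_license → ¬inspect_record), contraposes to O(inspect_record → update_license); with O(inspect_record) we get O(update_license).
Applying K to premise 11 (O(update_license → tag_asset)) and O(update_license) yields O(tag_asset).
Premise 10 is O(tag_asset → raise_flag); since O(tag_asset), deontic closure gives O(raise_flag).
Premise 2 is O(¬retain_permit → ¬raise_flag); contrapositively O(raise_flag → retain_permit). Since O(raise_flag) holds, K gives O(retain_permit).
From O(retain_permit) and premise 13, O(retain_permit → ¬calibrate_sensor), we obtain O(¬calibrate_sensor).
With premise 12, O(¬calibrate_sensor → disclose_record), the K-axiom yields O(disclose_record).
Premises 1, 4, 5, 7, 8 do not contribute to this derivation.
So O(disclose_record) follows.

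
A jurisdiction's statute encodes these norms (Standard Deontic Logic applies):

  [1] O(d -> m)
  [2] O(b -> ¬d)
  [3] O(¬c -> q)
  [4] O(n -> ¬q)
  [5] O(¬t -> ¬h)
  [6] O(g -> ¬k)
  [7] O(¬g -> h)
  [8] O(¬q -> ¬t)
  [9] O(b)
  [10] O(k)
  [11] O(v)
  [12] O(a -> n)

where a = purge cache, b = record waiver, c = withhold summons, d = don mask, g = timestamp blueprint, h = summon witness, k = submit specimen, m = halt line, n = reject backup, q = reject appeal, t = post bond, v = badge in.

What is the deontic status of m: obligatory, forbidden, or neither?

Neither

Premise 1 is O(d -> m), but O(d) is not derivable from the premises, so it does not yield O(m).
No premise or chain of K-axiom applications forces O(m), and none forces O(¬m). So m is neither obligatory nor forbidden under these norms.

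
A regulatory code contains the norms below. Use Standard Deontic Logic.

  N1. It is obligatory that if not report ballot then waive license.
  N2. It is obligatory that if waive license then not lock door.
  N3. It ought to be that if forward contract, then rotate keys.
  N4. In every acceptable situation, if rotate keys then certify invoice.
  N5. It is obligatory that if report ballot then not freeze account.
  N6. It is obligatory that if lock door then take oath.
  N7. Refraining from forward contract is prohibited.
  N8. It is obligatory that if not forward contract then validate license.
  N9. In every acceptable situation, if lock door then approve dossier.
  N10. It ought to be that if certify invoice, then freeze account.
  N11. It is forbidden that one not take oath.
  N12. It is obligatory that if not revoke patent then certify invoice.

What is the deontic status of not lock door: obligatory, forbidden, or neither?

Premise 7 is F(¬forward_contract), i.e. O(forward_contract).
With premise 3, O(forward_contract → rotate_keys), the K-axiom yields O(rotate_keys).
Applying K to premise 4 (O(rotate_keys → certify_invoice)) and O(rotate_keys) yields O(certify_invoice).
With premise 10, O(certify_invoice → freeze_account), the K-axiom yields O(freeze_account).
Premise 5, O(report_ballot → ¬freeze_account), contraposes to O(freeze_account → ¬report_ballot); with O(freeze_account) we get O(¬report_ballot).
From O(¬report_ballot) and premise 1, O(¬report_ballot → waive_license), we obtain O(waive_license).
With premise 2, O(waive_license → ¬lock_door), the K-axiom yields O(¬lock_door).
Premises 6, 8, 9, 11, 12 do not contribute to this derivation.
Hence ¬lock_door is obligatory.

Obligatory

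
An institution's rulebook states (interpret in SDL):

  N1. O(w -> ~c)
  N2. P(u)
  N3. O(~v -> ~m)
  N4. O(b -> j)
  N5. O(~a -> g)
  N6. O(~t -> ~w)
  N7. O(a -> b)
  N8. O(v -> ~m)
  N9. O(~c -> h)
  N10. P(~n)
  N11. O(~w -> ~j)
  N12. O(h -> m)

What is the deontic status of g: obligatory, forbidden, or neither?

Obligatory

By case analysis on v: premise 8 gives O(v -> ~m) and premise 3 gives O(~v -> ~m), so O(~m) either way.
Premise 12 is O(h -> m); contrapositively O(~m -> ~h). Since O(~m) holds, K gives O(~h).
Premise 9, O(~c -> h), contraposes to O(~h -> c); with O(~h) we get O(c).
Premise 1, O(w -> ~c), contraposes to O(c -> ~w); with O(c) we get O(~w).
Applying K to premise 11 (O(~w -> ~j)) and O(~w) yields O(~j).
The contrapositive of premise 4 (O(b -> j)) is O(~j -> ~b), and O(~j) is already established, so O(~b).
The contrapositive of premise 7 (O(a -> b)) is O(~b -> ~a), and O(~b) is already established, so O(~a).
With premise 5, O(~a -> g), the K-axiom yields O(g).
Premises 2, 6, 10 do not contribute to this derivation.
Hence g is obligatory.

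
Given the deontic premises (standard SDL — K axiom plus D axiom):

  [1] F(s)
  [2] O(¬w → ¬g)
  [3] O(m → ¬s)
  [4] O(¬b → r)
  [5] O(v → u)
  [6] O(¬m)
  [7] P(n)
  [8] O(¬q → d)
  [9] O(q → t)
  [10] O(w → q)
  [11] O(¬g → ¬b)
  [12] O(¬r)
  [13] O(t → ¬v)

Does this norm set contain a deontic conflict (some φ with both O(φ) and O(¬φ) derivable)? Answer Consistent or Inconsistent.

Consistent

Premise 3 is O(m → ¬s); even if O(¬s) held, inferring O(m) would be affirming the consequent — invalid.
So O(m) is not derivable, and the apparent clash with O(¬m) does not arise.
A world satisfying every obligation exists (e.g. b=true, d=false, g=true, m=false, n=false, q=true, r=false, s=false, t=true, u=false, v=false, w=true); no atom is both obligatory and forbidden, so the set is consistent.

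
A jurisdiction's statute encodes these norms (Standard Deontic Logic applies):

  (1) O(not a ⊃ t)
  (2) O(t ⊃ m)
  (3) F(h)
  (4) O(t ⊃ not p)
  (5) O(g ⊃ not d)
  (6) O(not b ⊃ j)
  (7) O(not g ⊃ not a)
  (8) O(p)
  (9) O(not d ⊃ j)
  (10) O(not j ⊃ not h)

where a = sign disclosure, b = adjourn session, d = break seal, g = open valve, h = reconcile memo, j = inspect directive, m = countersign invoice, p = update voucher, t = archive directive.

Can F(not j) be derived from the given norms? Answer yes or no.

Yes

From premise 8 we have O(p).
The contrapositive of premise 4 (O(t ⊃ not p)) is O(p ⊃ not t), and O(p) is already established, so O(not t).
The contrapositive of premise 1 (O(not a ⊃ t)) is O(not t ⊃ a), and O(not t) is already established, so O(a).
Premise 7 is O(not g ⊃ not a); contrapositively O(a ⊃ g). Since O(a) holds, K gives O(g).
Premise 5 is O(g ⊃ not d); since O(g), deontic closure gives O(not d).
From O(not d) and premise 9, O(not d ⊃ j), we obtain O(j).
Premises 2, 3, 6, 10 do not contribute to this derivation.
So O(j) holds, i.e. F(not j). The claim follows.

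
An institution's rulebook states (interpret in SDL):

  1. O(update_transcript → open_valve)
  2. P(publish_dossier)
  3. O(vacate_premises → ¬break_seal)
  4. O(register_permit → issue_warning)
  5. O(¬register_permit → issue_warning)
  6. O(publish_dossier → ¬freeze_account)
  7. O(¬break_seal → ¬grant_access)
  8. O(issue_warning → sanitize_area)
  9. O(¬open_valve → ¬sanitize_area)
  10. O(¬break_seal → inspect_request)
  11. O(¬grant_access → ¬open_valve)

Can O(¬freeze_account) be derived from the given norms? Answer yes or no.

No

Premise 6 is O(publish_dossier → ¬freeze_account), but O(publish_dossier) is not derivable from the premises (the permission P(publish_dossier) asserts only ¬O(¬publish_dossier), not O(publish_dossier)), so it does not yield O(¬freeze_account).
No other premise forces O(¬freeze_account). An ideal world satisfying every premise can still have ¬freeze_account false, so O(¬freeze_account) is not derivable.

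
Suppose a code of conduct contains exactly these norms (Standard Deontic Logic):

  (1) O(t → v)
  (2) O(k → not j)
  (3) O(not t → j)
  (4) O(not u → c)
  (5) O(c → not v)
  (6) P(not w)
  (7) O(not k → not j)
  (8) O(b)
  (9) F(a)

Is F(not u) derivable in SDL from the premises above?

Premises 2 and 7 cover both cases: O(k → not j) and O(not k → not j). Since k ∨ not k is a tautology, O(not j) follows.
Premise 3 is O(not t → j); contrapositively O(not j → t). Since O(not j) holds, K gives O(t).
Premise 1 is O(t → v); since O(t), deontic closure gives O(v).
The contrapositive of premise 5 (O(c → not v)) is O(v → not c), and O(v) is already established, so O(not c).
The contrapositive of premise 4 (O(not u → c)) is O(not c → u), and O(not c) is already established, so O(u).
Premises 6, 8, 9 do not contribute to this derivation.
So O(u) holds, i.e. F(not u). The claim follows.

Yes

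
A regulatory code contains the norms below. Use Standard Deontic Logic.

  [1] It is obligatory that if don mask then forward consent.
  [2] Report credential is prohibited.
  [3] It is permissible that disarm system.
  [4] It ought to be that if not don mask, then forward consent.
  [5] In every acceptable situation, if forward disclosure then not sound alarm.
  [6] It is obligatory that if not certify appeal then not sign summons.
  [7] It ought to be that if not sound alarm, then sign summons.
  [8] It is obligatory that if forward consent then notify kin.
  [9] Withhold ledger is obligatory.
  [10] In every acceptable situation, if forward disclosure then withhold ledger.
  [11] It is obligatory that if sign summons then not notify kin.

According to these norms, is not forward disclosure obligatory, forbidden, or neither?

Premises 1 and 4 are O(don_mask → forward_consent) and O(¬don_mask → forward_consent); every ideal world satisfies don_mask or ¬don_mask, so in either case forward_consent holds — hence O(forward_consent).
Premise 8 is O(forward_consent → notify_kin); since O(forward_consent), deontic closure gives O(notify_kin).
The contrapositive of premise 11 (O(sign_summons → ¬notify_kin)) is O(notify_kin → ¬sign_summons), and O(notify_kin) is already established, so O(¬sign_summons).
The contrapositive of premise 7 (O(¬sound_alarm → sign_summons)) is O(¬sign_summons → sound_alarm), and O(¬sign_summons) is already established, so O(sound_alarm).
The contrapositive of premise 5 (O(forward_disclosure → ¬sound_alarm)) is O(sound_alarm → ¬forward_disclosure), and O(sound_alarm) is already established, so O(¬forward_disclosure).
Premises 2, 3, 6, 9, 10 do not contribute to this derivation.
Hence ¬forward_disclosure is obligatory.

Obligatory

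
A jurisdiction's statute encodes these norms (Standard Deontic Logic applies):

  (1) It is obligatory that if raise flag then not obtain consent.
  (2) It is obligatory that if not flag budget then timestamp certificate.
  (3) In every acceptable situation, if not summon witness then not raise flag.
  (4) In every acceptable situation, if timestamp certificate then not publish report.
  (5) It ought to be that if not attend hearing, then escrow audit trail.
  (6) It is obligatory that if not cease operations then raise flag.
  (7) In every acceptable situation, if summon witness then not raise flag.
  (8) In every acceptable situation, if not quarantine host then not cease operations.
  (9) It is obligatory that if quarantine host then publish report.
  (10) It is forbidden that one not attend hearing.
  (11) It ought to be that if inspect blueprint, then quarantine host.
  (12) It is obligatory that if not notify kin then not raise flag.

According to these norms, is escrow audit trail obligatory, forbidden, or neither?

Premise 5 is O(¬attend_hearing → escrow_audit_trail), but O(¬attend_hearing) is not derivable from the premises, so it does not yield O(escrow_audit_trail).
No premise or chain of K-axiom applications forces O(escrow_audit_trail), and none forces O(¬escrow_audit_trail). So escrow_audit_trail is neither obligatory nor forbidden under these norms.

Neither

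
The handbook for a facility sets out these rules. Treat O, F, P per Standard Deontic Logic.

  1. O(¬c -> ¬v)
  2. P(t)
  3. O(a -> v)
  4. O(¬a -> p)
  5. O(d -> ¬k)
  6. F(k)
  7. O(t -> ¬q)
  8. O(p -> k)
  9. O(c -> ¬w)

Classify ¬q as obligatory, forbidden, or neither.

Premise 7 is O(t -> ¬q), but O(t) is not derivable from the premises (the permission P(t) asserts only ¬O(¬t), not O(t)), so it does not yield O(¬q).
No premise or chain of K-axiom applications forces O(¬q), and none forces O(q). So ¬q is neither obligatory nor forbidden under these norms.

Neither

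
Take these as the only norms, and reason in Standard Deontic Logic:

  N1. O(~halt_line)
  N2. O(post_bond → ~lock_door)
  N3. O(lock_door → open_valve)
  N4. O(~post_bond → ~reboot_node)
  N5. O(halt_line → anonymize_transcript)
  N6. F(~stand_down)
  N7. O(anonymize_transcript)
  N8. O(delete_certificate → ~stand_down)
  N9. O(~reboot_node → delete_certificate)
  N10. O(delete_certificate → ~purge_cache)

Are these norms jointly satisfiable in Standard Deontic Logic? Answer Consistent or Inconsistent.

Consistent

Premise 5 is O(halt_line → anonymize_transcript); even if O(anonymize_transcript) held, inferring O(halt_line) would be affirming the consequent — invalid.
So O(halt_line) is not derivable, and the apparent clash with O(~halt_line) does not arise.
A world satisfying every obligation exists (e.g. anonymize_transcript=true, delete_certificate=false, halt_line=false, lock_door=false, open_valve=false, post_bond=true, purge_cache=false, reboot_node=true, stand_down=true); no atom is both obligatory and forbidden, so the set is consistent.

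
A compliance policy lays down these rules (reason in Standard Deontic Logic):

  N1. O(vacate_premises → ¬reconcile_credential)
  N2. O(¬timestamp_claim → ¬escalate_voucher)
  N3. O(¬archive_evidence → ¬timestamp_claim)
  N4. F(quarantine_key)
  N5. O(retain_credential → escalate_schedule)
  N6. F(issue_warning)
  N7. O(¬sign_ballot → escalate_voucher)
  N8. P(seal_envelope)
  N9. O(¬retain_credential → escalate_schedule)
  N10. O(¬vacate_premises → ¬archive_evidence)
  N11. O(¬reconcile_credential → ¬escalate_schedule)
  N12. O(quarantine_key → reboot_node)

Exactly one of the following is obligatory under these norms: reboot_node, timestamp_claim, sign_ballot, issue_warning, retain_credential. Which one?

sign_ballot

Premises 9 and 5 cover both cases: O(¬retain_credential → escalate_schedule) and O(retain_credential → escalate_schedule). Since ¬retain_credential ∨ retain_credential is a tautology, O(escalate_schedule) follows.
The contrapositive of premise 11 (O(¬reconcile_credential → ¬escalate_schedule)) is O(escalate_schedule → reconcile_credential), and O(escalate_schedule) is already established, so O(reconcile_credential).
The contrapositive of premise 1 (O(vacate_premises → ¬reconcile_credential)) is O(reconcile_credential → ¬vacate_premises), and O(reconcile_credential) is already established, so O(¬vacate_premises).
With premise 10, O(¬vacate_premises → ¬archive_evidence), the K-axiom yields O(¬archive_evidence).
Applying K to premise 3 (O(¬archive_evidence → ¬timestamp_claim)) and O(¬archive_evidence) yields O(¬timestamp_claim).
With premise 2, O(¬timestamp_claim → ¬escalate_voucher), the K-axiom yields O(¬escalate_voucher).
Premise 7, O(¬sign_ballot → escalate_voucher), contraposes to O(¬escalate_voucher → sign_ballot); with O(¬escalate_voucher) we get O(sign_ballot).
So O(sign_ballot) holds — sign_ballot is obligatory. None of the other listed options is made obligatory by any chain of premises.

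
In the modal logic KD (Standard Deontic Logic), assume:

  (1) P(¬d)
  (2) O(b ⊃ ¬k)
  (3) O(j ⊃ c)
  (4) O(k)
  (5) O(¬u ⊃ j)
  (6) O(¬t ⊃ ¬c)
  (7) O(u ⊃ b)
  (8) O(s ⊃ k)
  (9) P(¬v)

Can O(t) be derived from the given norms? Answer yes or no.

Yes

Premise 4 states O(k) outright.
Premise 2 is O(b ⊃ ¬k); contrapositively O(k ⊃ ¬b). Since O(k) holds, K gives O(¬b).
The contrapositive of premise 7 (O(u ⊃ b)) is O(¬b ⊃ ¬u), and O(¬b) is already established, so O(¬u).
Premise 5 is O(¬u ⊃ j); since O(¬u), deontic closure gives O(j).
From O(j) and premise 3, O(j ⊃ c), we obtain O(c).
Premise 6, O(¬t ⊃ ¬c), contraposes to O(c ⊃ t); with O(c) we get O(t).
Premises 1, 8, 9 do not contribute to this derivation.
So O(t) follows.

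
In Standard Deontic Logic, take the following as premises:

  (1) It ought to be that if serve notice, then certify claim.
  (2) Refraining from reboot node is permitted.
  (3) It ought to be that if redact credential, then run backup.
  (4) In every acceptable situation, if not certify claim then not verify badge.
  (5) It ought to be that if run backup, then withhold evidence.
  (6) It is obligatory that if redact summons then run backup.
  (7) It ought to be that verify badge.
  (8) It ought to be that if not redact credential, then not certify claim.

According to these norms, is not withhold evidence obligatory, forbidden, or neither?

From premise 7 we have O(verify_badge).
Premise 4 is O(¬certify_claim → ¬verify_badge); contrapositively O(verify_badge → certify_claim). Since O(verify_badge) holds, K gives O(certify_claim).
Premise 8 is O(¬redact_credential → ¬certify_claim); contrapositively O(certify_claim → redact_credential). Since O(certify_claim) holds, K gives O(redact_credential).
Applying K to premise 3 (O(redact_credential → run_backup)) and O(redact_credential) yields O(run_backup).
Premise 5 is O(run_backup → withhold_evidence); since O(run_backup), deontic closure gives O(withhold_evidence).
Premises 1, 2, 6 do not contribute to this derivation.
Thus O(withhold_evidence), which is F(¬withhold_evidence): ¬withhold_evidence is forbidden.

Forbidden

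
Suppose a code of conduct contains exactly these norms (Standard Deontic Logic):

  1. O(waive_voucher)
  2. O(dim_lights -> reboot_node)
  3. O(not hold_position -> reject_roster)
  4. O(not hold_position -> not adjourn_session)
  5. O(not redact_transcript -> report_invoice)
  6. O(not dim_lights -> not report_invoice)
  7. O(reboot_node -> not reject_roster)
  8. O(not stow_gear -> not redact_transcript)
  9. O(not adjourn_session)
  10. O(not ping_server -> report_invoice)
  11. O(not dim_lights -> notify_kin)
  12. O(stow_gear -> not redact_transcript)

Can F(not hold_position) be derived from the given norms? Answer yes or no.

Yes

Premises 12 and 8 are O(stow_gear -> not redact_transcript) and O(not stow_gear -> not redact_transcript); every ideal world satisfies stow_gear or not stow_gear, so in either case not redact_transcript holds — hence O(not redact_transcript).
Applying K to premise 5 (O(not redact_transcript -> report_invoice)) and O(not redact_transcript) yields O(report_invoice).
Premise 6 is O(not dim_lights -> not report_invoice); contrapositively O(report_invoice -> dim_lights). Since O(report_invoice) holds, K gives O(dim_lights).
Applying K to premise 2 (O(dim_lights -> reboot_node)) and O(dim_lights) yields O(reboot_node).
With premise 7, O(reboot_node -> not reject_roster), the K-axiom yields O(not reject_roster).
The contrapositive of premise 3 (O(not hold_position -> reject_roster)) is O(not reject_roster -> hold_position), and O(not reject_roster) is already established, so O(hold_position).
Premises 1, 4, 9, 10, 11 do not contribute to this derivation.
So O(hold_position) holds, i.e. F(not hold_position). The claim follows.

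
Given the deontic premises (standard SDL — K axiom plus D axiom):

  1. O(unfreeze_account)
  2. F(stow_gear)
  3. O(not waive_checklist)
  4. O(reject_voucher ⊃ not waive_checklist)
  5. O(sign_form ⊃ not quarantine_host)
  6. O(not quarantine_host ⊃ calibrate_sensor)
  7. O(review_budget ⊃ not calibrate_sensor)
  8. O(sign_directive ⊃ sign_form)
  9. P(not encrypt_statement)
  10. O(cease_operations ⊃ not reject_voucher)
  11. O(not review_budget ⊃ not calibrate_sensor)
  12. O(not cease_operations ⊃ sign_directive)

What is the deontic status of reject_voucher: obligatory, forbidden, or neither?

By case analysis on review_budget: premise 7 gives O(review_budget ⊃ not calibrate_sensor) and premise 11 gives O(not review_budget ⊃ not calibrate_sensor), so O(not calibrate_sensor) either way.
The contrapositive of premise 6 (O(not quarantine_host ⊃ calibrate_sensor)) is O(not calibrate_sensor ⊃ quarantine_host), and O(not calibrate_sensor) is already established, so O(quarantine_host).
The contrapositive of premise 5 (O(sign_form ⊃ not quarantine_host)) is O(quarantine_host ⊃ not sign_form), and O(quarantine_host) is already established, so O(not sign_form).
Premise 8, O(sign_directive ⊃ sign_form), contraposes to O(not sign_form ⊃ not sign_directive); with O(not sign_form) we get O(not sign_directive).
Premise 12, O(not cease_operations ⊃ sign_directive), contraposes to O(not sign_directive ⊃ cease_operations); with O(not sign_directive) we get O(cease_operations).
With premise 10, O(cease_operations ⊃ not reject_voucher), the K-axiom yields O(not reject_voucher).
Premises 1, 2, 3, 4, 9 do not contribute to this derivation.
Thus O(not reject_voucher), which is F(reject_voucher): reject_voucher is forbidden.

Forbidden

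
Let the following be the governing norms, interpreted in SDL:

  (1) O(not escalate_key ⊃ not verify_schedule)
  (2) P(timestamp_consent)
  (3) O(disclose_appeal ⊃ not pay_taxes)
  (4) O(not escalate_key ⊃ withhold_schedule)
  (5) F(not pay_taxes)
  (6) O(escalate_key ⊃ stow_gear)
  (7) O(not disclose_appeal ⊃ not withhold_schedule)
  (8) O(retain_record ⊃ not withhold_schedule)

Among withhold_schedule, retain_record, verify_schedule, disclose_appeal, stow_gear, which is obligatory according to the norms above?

stow_gear

Premise 5, F(not pay_taxes), is equivalent to O(pay_taxes).
The contrapositive of premise 3 (O(disclose_appeal ⊃ not pay_taxes)) is O(pay_taxes ⊃ not disclose_appeal), and O(pay_taxes) is already established, so O(not disclose_appeal).
From O(not disclose_appeal) and premise 7, O(not disclose_appeal ⊃ not withhold_schedule), we obtain O(not withhold_schedule).
The contrapositive of premise 4 (O(not escalate_key ⊃ withhold_schedule)) is O(not withhold_schedule ⊃ escalate_key), and O(not withhold_schedule) is already established, so O(escalate_key).
Applying K to premise 6 (O(escalate_key ⊃ stow_gear)) and O(escalate_key) yields O(stow_gear).
So O(stow_gear) holds — stow_gear is obligatory. None of the other listed options is made obligatory by any chain of premises.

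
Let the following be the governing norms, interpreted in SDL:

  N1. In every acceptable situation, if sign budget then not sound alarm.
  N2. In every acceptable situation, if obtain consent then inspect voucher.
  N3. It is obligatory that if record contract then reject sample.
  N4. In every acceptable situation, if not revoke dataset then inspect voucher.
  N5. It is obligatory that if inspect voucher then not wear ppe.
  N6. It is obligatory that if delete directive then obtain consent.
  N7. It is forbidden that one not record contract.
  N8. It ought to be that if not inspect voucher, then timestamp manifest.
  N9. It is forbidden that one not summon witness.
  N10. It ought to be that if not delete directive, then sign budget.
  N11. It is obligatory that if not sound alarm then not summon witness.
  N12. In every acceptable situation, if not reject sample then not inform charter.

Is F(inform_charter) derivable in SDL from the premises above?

No

Premise 12 is O(¬reject_sample → ¬inform_charter), but O(¬reject_sample) is not derivable from the premises, so it does not yield O(¬inform_charter).
No other premise forces O(¬inform_charter). An ideal world satisfying every premise can still have inform_charter true, so F(inform_charter) is not derivable.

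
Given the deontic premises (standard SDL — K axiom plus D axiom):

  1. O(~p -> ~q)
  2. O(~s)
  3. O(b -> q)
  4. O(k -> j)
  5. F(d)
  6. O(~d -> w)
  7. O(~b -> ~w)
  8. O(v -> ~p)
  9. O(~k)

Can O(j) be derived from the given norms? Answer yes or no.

No

Premise 4 is O(k -> j), but O(k) is not derivable from the premises, so it does not yield O(j).
No other premise forces O(j). An ideal world satisfying every premise can still have j false, so O(j) is not derivable.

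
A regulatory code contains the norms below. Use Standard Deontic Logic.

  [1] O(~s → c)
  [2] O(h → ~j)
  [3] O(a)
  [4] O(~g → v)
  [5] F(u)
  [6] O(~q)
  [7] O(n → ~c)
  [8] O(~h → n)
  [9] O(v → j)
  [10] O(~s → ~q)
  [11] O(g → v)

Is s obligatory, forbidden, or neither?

Obligatory

Premises 11 and 4 cover both cases: O(g → v) and O(~g → v). Since g ∨ ~g is a tautology, O(v) follows.
Premise 9 is O(v → j); since O(v), deontic closure gives O(j).
Premise 2 is O(h → ~j); contrapositively O(j → ~h). Since O(j) holds, K gives O(~h).
With premise 8, O(~h → n), the K-axiom yields O(n).
Applying K to premise 7 (O(n → ~c)) and O(n) yields O(~c).
Premise 1 is O(~s → c); contrapositively O(~c → s). Since O(~c) holds, K gives O(s).
Premises 3, 5, 6, 10 do not contribute to this derivation.
Hence s is obligatory.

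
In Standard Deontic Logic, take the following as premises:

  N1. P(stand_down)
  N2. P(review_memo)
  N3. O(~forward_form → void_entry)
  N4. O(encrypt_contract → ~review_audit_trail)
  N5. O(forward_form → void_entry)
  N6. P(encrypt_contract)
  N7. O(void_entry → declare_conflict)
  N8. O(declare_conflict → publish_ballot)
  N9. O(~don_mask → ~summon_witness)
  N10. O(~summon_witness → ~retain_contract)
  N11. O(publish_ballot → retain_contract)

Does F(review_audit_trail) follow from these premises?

Premise 4 is O(encrypt_contract → ~review_audit_trail), but O(encrypt_contract) is not derivable from the premises (the permission P(encrypt_contract) asserts only ~O(~encrypt_contract), not O(encrypt_contract)), so it does not yield O(~review_audit_trail).
No other premise forces O(~review_audit_trail). An ideal world satisfying every premise can still have review_audit_trail true, so F(review_audit_trail) is not derivable.

No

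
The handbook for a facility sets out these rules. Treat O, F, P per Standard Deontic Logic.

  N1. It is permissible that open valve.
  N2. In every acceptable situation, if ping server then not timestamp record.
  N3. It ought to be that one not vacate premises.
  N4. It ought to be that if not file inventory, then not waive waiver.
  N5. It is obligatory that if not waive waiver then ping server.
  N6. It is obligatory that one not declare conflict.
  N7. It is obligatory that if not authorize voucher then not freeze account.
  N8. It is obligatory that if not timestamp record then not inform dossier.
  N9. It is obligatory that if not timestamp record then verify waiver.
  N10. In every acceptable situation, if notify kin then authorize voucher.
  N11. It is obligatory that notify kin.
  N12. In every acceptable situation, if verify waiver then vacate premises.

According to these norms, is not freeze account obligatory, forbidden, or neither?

Neither

Premise 7 is O(¬authorize_voucher → ¬freeze_account), but O(¬authorize_voucher) is not derivable from the premises, so it does not yield O(¬freeze_account).
No premise or chain of K-axiom applications forces O(¬freeze_account), and none forces O(freeze_account). So ¬freeze_account is neither obligatory nor forbidden under these norms.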